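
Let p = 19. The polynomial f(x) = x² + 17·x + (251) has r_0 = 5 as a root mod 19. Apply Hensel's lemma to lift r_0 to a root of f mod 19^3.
r_2 = 2532 (mod 6859)

Hensel: r_{i+1} = r_i − f(r_i)·(f′(r_i))^{-1} mod 19^{i+2}, f′(x) = 2x + 17. Iterate:
  r_0 = 5 (mod 19)
  r_1 = 5 (mod 361)
  r_2 = 2532 (mod 6859)
Final: r = 2532 satisfies f(r) ≡ 0 mod 19^3.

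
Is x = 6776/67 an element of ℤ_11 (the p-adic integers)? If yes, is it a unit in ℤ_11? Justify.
x ∈ ℤ_11 but not a unit; v_11(x) = 2 > 0

ℤ_11 = {x ∈ ℚ_11 : v_11(x) ≥ 0} and ℤ_11^× = {x ∈ ℤ_11 : v_11(x) = 0}. Here v_11(6776/67) = v_11(num) − v_11(den) = 2; compare against these criteria.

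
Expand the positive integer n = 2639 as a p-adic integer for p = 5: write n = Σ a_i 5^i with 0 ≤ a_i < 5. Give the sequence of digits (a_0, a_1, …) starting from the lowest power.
(a_0, a_1, …) = (4, 2, 0, 1, 4)

Repeated division by 5 gives the digits low-to-high: 2639 = 4 + 2·5^1 + 1·5^3 + 4·5^4. Digit sequence: (4, 2, 0, 1, 4).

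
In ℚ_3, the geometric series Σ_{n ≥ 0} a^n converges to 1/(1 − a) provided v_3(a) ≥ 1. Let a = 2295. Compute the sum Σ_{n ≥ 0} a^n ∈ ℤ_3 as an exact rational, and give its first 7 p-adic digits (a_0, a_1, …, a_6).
Σ a^n = 1/(1 − a) = -1/2294;  first 7 digits = (1, 0, 0, 1, 1, 0, 1)

v_3(a) = 3 ≥ 1, so the series converges in ℤ_3 to 1/(1 − a) = 1/(1 − 2295) = -1/2294. Expand this rational in ℤ_3: compute digits iteratively via d_i = x_i mod 3, x_{i+1} = (x_i − d_i)/3. The first 7 digits are (1, 0, 0, 1, 1, 0, 1).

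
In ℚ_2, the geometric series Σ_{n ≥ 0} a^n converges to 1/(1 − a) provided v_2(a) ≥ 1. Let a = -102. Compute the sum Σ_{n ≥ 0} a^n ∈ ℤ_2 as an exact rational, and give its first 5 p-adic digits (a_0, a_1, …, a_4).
Σ a^n = 1/(1 − a) = 1/103;  first 5 digits = (1, 1, 1, 0, 1)

v_2(a) = 1 ≥ 1, so the series converges in ℤ_2 to 1/(1 − a) = 1/(1 − (-102)) = 1/103. Expand this rational in ℤ_2: compute digits iteratively via d_i = x_i mod 2, x_{i+1} = (x_i − d_i)/2. The first 5 digits are (1, 1, 1, 0, 1).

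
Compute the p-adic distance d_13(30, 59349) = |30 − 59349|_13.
d_13(30, 59349) = 1/2197

Step 1 — x − y = 30 − 59349 = -59319. Step 2 — v_13(-59319) = 3 (factor: -59319 = −(13^3 · 27); the sign does not affect v_p). Step 3 — |x − y|_13 = 13^{-3} = 1/2197.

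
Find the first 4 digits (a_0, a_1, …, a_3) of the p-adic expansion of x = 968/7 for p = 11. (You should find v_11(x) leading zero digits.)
(a_0, …, a_3) = (0, 0, 9, 4)

v_11(968/7) = 2, so a_0 = ... = a_1 = 0. Factor out: x = 11^2 · u with u = 8/7 a unit in ℤ_11. Expand u iteratively via a_{v+i} = u_i mod 11, u_{i+1} = (u_i − a_{v+i})/11:
  u_0 = 8/7;  a_2 = 9;  u_1 = (u_0 − 9)/11 = -5/7
  u_1 = -5/7;  a_3 = 4;  u_2 = (u_1 − 4)/11 = -3/7
Digits: (0, 0, 9, 4).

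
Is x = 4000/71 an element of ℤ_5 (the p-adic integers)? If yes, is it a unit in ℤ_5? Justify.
x ∈ ℤ_5 but not a unit; v_5(x) = 3 > 0

ℤ_5 = {x ∈ ℚ_5 : v_5(x) ≥ 0} and ℤ_5^× = {x ∈ ℤ_5 : v_5(x) = 0}. Here v_5(4000/71) = v_5(num) − v_5(den) = 3; compare against these criteria.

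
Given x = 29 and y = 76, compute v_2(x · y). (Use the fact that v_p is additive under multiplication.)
v_2(2204) = 2

v_p(x) = 0 (factor: 29 = 2^0 · 29); v_p(y) = 2 (factor: 76 = 2^2 · 19). Additivity: v_p(xy) = v_p(x) + v_p(y) = 0 + 2 = 2. (Direct check: xy = 2204 = 2^2 · (551).)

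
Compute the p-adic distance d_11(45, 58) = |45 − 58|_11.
d_11(45, 58) = 1

Step 1 — x − y = 45 − 58 = -13. Step 2 — v_11(-13) = 0 (factor: -13 = −(11^0 · 13); the sign does not affect v_p). Step 3 — |x − y|_11 = 11^{0} = 1.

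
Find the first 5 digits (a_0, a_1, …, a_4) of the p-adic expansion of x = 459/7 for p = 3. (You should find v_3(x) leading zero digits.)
(a_0, …, a_4) = (0, 0, 0, 2, 1)

v_3(459/7) = 3, so a_0 = ... = a_2 = 0. Factor out: x = 3^3 · u with u = 17/7 a unit in ℤ_3. Expand u iteratively via a_{v+i} = u_i mod 3, u_{i+1} = (u_i − a_{v+i})/3:
  u_0 = 17/7;  a_3 = 2;  u_1 = (u_0 − 2)/3 = 1/7
  u_1 = 1/7;  a_4 = 1;  u_2 = (u_1 − 1)/3 = -2/7
Digits: (0, 0, 0, 2, 1).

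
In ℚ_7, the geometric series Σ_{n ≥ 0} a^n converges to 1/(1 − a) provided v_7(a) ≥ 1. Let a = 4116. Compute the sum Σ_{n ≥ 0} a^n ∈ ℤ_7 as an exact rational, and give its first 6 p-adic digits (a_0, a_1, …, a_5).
Σ a^n = 1/(1 − a) = -1/4115;  first 6 digits = (1, 0, 0, 5, 1, 0)

v_7(a) = 3 ≥ 1, so the series converges in ℤ_7 to 1/(1 − a) = 1/(1 − 4116) = -1/4115. Expand this rational in ℤ_7: compute digits iteratively via d_i = x_i mod 7, x_{i+1} = (x_i − d_i)/7. The first 6 digits are (1, 0, 0, 5, 1, 0).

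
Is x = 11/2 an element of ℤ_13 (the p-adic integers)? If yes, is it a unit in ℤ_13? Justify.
x ∈ ℤ_13^× (unit); v_13(x) = 0

ℤ_13 = {x ∈ ℚ_13 : v_13(x) ≥ 0} and ℤ_13^× = {x ∈ ℤ_13 : v_13(x) = 0}. Here v_13(11/2) = v_13(num) − v_13(den) = 0; compare against these criteria.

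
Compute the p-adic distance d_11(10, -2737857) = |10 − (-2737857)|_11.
d_11(10, -2737857) = 1/161051

Step 1 — x − y = 10 − (-2737857) = 2737867. Step 2 — v_11(2737867) = 5 (factor: 2737867 = (11^5 · 17); the sign does not affect v_p). Step 3 — |x − y|_11 = 11^{-5} = 1/161051.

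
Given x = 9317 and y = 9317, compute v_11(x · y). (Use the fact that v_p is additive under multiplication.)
v_11(86806489) = 6

v_p(x) = 3 (factor: 9317 = 11^3 · 7); v_p(y) = 3 (factor: 9317 = 11^3 · 7). Additivity: v_p(xy) = v_p(x) + v_p(y) = 3 + 3 = 6. (Direct check: xy = 86806489 = 11^6 · (49).)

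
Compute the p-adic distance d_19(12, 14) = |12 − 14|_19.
d_19(12, 14) = 1

Step 1 — x − y = 12 − 14 = -2. Step 2 — v_19(-2) = 0 (factor: -2 = −(19^0 · 2); the sign does not affect v_p). Step 3 — |x − y|_19 = 19^{0} = 1.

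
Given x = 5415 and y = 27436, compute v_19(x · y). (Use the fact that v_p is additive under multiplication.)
v_19(148565940) = 5

v_p(x) = 2 (factor: 5415 = 19^2 · 15); v_p(y) = 3 (factor: 27436 = 19^3 · 4). Additivity: v_p(xy) = v_p(x) + v_p(y) = 2 + 3 = 5. (Direct check: xy = 148565940 = 19^5 · (60).)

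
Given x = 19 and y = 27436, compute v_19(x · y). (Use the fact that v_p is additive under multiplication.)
v_19(521284) = 4

v_p(x) = 1 (factor: 19 = 19^1 · 1); v_p(y) = 3 (factor: 27436 = 19^3 · 4). Additivity: v_p(xy) = v_p(x) + v_p(y) = 1 + 3 = 4. (Direct check: xy = 521284 = 19^4 · (4).)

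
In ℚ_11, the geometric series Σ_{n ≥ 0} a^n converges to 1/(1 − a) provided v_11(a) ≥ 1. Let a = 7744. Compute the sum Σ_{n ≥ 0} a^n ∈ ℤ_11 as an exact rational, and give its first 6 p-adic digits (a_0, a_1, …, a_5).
Σ a^n = 1/(1 − a) = -1/7743;  first 6 digits = (1, 0, 9, 5, 4, 9)

v_11(a) = 2 ≥ 1, so the series converges in ℤ_11 to 1/(1 − a) = 1/(1 − 7744) = -1/7743. Expand this rational in ℤ_11: compute digits iteratively via d_i = x_i mod 11, x_{i+1} = (x_i − d_i)/11. The first 6 digits are (1, 0, 9, 5, 4, 9).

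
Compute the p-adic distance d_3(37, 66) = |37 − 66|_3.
d_3(37, 66) = 1

Step 1 — x − y = 37 − 66 = -29. Step 2 — v_3(-29) = 0 (factor: -29 = −(3^0 · 29); the sign does not affect v_p). Step 3 — |x − y|_3 = 3^{0} = 1.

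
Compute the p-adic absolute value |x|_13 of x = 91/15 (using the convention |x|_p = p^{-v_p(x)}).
|91/15|_13 = 1/13

Step 1 — compute v_13(x) by factoring powers of 13 out of the numerator and denominator: v_13(91/15) = 1. Step 2 — apply |x|_p = p^{-v_p(x)} = 13^{-1} = 1/13.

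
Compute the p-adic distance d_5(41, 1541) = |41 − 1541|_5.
d_5(41, 1541) = 1/125

Step 1 — x − y = 41 − 1541 = -1500. Step 2 — v_5(-1500) = 3 (factor: -1500 = −(5^3 · 12); the sign does not affect v_p). Step 3 — |x − y|_5 = 5^{-3} = 1/125.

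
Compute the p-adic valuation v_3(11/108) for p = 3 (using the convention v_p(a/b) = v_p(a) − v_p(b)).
v_3(11/108) = -3

Factor powers of 3 from the numerator and denominator of the reduced fraction: 11 = 3^0 · 11 and 108 = 3^3 · 4. Apply v_p(a/b) = v_p(a) − v_p(b): v_3(11/108) = 0 − 3 = -3.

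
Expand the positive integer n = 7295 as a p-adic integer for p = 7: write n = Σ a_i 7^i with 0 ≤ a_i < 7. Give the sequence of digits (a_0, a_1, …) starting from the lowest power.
(a_0, a_1, …) = (1, 6, 1, 0, 3)

Repeated division by 7 gives the digits low-to-high: 7295 = 1 + 6·7^1 + 1·7^2 + 3·7^4. Digit sequence: (1, 6, 1, 0, 3).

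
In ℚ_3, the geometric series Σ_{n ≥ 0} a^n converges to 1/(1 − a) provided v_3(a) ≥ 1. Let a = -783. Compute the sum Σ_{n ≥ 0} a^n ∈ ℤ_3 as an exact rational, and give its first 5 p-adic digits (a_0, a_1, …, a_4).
Σ a^n = 1/(1 − a) = 1/784;  first 5 digits = (1, 0, 0, 1, 2)

v_3(a) = 3 ≥ 1, so the series converges in ℤ_3 to 1/(1 − a) = 1/(1 − (-783)) = 1/784. Expand this rational in ℤ_3: compute digits iteratively via d_i = x_i mod 3, x_{i+1} = (x_i − d_i)/3. The first 5 digits are (1, 0, 0, 1, 2).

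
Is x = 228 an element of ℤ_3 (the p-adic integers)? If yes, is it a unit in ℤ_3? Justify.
x ∈ ℤ_3 but not a unit; v_3(x) = 1 > 0

ℤ_3 = {x ∈ ℚ_3 : v_3(x) ≥ 0} and ℤ_3^× = {x ∈ ℤ_3 : v_3(x) = 0}. Here v_3(228) = v_3(num) − v_3(den) = 1; compare against these criteria.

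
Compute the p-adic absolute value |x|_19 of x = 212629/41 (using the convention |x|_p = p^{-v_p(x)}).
|212629/41|_19 = 1/6859

Step 1 — compute v_19(x) by factoring powers of 19 out of the numerator and denominator: v_19(212629/41) = 3. Step 2 — apply |x|_p = p^{-v_p(x)} = 19^{-3} = 1/6859.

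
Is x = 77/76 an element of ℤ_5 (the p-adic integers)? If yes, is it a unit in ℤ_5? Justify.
x ∈ ℤ_5^× (unit); v_5(x) = 0

ℤ_5 = {x ∈ ℚ_5 : v_5(x) ≥ 0} and ℤ_5^× = {x ∈ ℤ_5 : v_5(x) = 0}. Here v_5(77/76) = v_5(num) − v_5(den) = 0; compare against these criteria.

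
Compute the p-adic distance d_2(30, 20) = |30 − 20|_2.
d_2(30, 20) = 1/2

Step 1 — x − y = 30 − 20 = 10. Step 2 — v_2(10) = 1 (factor: 10 = (2^1 · 5); the sign does not affect v_p). Step 3 — |x − y|_2 = 2^{-1} = 1/2.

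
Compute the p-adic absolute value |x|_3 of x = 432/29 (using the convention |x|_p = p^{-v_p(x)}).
|432/29|_3 = 1/27

Step 1 — compute v_3(x) by factoring powers of 3 out of the numerator and denominator: v_3(432/29) = 3. Step 2 — apply |x|_p = p^{-v_p(x)} = 3^{-3} = 1/27.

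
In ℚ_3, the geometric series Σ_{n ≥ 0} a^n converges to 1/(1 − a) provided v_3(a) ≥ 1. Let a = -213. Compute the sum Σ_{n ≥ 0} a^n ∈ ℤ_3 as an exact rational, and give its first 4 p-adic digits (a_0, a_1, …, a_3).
Σ a^n = 1/(1 − a) = 1/214;  first 4 digits = (1, 1, 1, 2)

v_3(a) = 1 ≥ 1, so the series converges in ℤ_3 to 1/(1 − a) = 1/(1 − (-213)) = 1/214. Expand this rational in ℤ_3: compute digits iteratively via d_i = x_i mod 3, x_{i+1} = (x_i − d_i)/3. The first 4 digits are (1, 1, 1, 2).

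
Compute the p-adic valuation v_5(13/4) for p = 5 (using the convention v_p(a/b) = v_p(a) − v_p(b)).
v_5(13/4) = 0

Factor powers of 5 from the numerator and denominator of the reduced fraction: 13 = 5^0 · 13 and 4 = 5^0 · 4. Apply v_p(a/b) = v_p(a) − v_p(b): v_5(13/4) = 0 − 0 = 0.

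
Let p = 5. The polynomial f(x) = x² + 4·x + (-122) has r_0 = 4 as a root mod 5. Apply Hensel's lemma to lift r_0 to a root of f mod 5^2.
r_1 = 24 (mod 25)

Hensel: r_{i+1} = r_i − f(r_i)·(f′(r_i))^{-1} mod 5^{i+2}, f′(x) = 2x + 4. Iterate:
  r_0 = 4 (mod 5)
  r_1 = 24 (mod 25)
Final: r = 24 satisfies f(r) ≡ 0 mod 5^2.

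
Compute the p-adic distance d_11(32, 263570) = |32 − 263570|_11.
d_11(32, 263570) = 1/14641

Step 1 — x − y = 32 − 263570 = -263538. Step 2 — v_11(-263538) = 4 (factor: -263538 = −(11^4 · 18); the sign does not affect v_p). Step 3 — |x − y|_11 = 11^{-4} = 1/14641.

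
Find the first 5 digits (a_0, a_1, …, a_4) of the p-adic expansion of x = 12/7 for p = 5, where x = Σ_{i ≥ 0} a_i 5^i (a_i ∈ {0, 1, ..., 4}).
(a_0, …, a_4) = (1, 3, 3, 0, 2)

v_5(12/7) = 0 (numerator and denominator both coprime to 5), so x ∈ ℤ_5^×. Compute digits iteratively via a_i = x_i mod 5, x_{i+1} = (x_i − a_i)/5, with x_0 = x:
  x_0 = 12/7;  a_0 = 1;  x_1 = (x_0 − 1)/5 = 1/7
  x_1 = 1/7;  a_1 = 3;  x_2 = (x_1 − 3)/5 = -4/7
  x_2 = -4/7;  a_2 = 3;  x_3 = (x_2 − 3)/5 = -5/7
  x_3 = -5/7;  a_3 = 0;  x_4 = (x_3 − 0)/5 = -1/7
  x_4 = -1/7;  a_4 = 2;  x_5 = (x_4 − 2)/5 = -3/7
Digits: (1, 3, 3, 0, 2).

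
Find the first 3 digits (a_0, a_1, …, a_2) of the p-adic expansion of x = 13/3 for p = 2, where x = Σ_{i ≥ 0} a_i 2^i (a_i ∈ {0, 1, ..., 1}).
(a_0, …, a_2) = (1, 1, 1)

v_2(13/3) = 0 (numerator and denominator both coprime to 2), so x ∈ ℤ_2^×. Compute digits iteratively via a_i = x_i mod 2, x_{i+1} = (x_i − a_i)/2, with x_0 = x:
  x_0 = 13/3;  a_0 = 1;  x_1 = (x_0 − 1)/2 = 5/3
  x_1 = 5/3;  a_1 = 1;  x_2 = (x_1 − 1)/2 = 1/3
  x_2 = 1/3;  a_2 = 1;  x_3 = (x_2 − 1)/2 = -1/3
Digits: (1, 1, 1).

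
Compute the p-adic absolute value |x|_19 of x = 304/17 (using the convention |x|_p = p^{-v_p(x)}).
|304/17|_19 = 1/19

Step 1 — compute v_19(x) by factoring powers of 19 out of the numerator and denominator: v_19(304/17) = 1. Step 2 — apply |x|_p = p^{-v_p(x)} = 19^{-1} = 1/19.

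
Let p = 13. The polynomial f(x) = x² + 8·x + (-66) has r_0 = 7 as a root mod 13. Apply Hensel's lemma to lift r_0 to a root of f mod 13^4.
r_3 = 14762 (mod 28561)

Hensel: r_{i+1} = r_i − f(r_i)·(f′(r_i))^{-1} mod 13^{i+2}, f′(x) = 2x + 8. Iterate:
  r_0 = 7 (mod 13)
  r_1 = 59 (mod 169)
  r_2 = 1580 (mod 2197)
  r_3 = 14762 (mod 28561)
Final: r = 14762 satisfies f(r) ≡ 0 mod 13^4.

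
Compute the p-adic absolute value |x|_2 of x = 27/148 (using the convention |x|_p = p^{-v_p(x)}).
|27/148|_2 = 4

Step 1 — compute v_2(x) by factoring powers of 2 out of the numerator and denominator: v_2(27/148) = -2. Step 2 — apply |x|_p = p^{-v_p(x)} = 2^{2} = 4.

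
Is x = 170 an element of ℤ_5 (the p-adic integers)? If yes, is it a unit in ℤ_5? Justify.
x ∈ ℤ_5 but not a unit; v_5(x) = 1 > 0

ℤ_5 = {x ∈ ℚ_5 : v_5(x) ≥ 0} and ℤ_5^× = {x ∈ ℤ_5 : v_5(x) = 0}. Here v_5(170) = v_5(num) − v_5(den) = 1; compare against these criteria.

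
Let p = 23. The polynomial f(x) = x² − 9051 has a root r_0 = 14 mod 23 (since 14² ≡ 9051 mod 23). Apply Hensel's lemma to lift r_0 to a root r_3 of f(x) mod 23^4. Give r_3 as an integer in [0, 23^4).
r_3 = 40402 (mod 279841)

Hensel's recurrence: r_{i+1} = r_i − f(r_i)·(f′(r_i))^{-1} mod 23^{i+2}, with f′(x) = 2x. Iterate:
  r_0 = 14 (mod 23)
  r_1 = 198 (mod 529)
  r_2 = 3901 (mod 12167)
  r_3 = 40402 (mod 279841)
Final: r_3 = 40402, and one checks f(r_3) ≡ 0 mod 23^4.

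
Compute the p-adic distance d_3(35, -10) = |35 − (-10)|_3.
d_3(35, -10) = 1/9

Step 1 — x − y = 35 − (-10) = 45. Step 2 — v_3(45) = 2 (factor: 45 = (3^2 · 5); the sign does not affect v_p). Step 3 — |x − y|_3 = 3^{-2} = 1/9.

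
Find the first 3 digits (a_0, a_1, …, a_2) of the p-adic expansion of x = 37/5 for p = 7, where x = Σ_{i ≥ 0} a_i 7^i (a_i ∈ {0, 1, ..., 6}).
(a_0, …, a_2) = (6, 3, 1)

v_7(37/5) = 0 (numerator and denominator both coprime to 7), so x ∈ ℤ_7^×. Compute digits iteratively via a_i = x_i mod 7, x_{i+1} = (x_i − a_i)/7, with x_0 = x:
  x_0 = 37/5;  a_0 = 6;  x_1 = (x_0 − 6)/7 = 1/5
  x_1 = 1/5;  a_1 = 3;  x_2 = (x_1 − 3)/7 = -2/5
  x_2 = -2/5;  a_2 = 1;  x_3 = (x_2 − 1)/7 = -1/5
Digits: (6, 3, 1).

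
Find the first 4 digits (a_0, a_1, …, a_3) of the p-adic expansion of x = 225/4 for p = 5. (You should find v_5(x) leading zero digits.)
(a_0, …, a_3) = (0, 0, 1, 4)

v_5(225/4) = 2, so a_0 = ... = a_1 = 0. Factor out: x = 5^2 · u with u = 9/4 a unit in ℤ_5. Expand u iteratively via a_{v+i} = u_i mod 5, u_{i+1} = (u_i − a_{v+i})/5:
  u_0 = 9/4;  a_2 = 1;  u_1 = (u_0 − 1)/5 = 1/4
  u_1 = 1/4;  a_3 = 4;  u_2 = (u_1 − 4)/5 = -3/4
Digits: (0, 0, 1, 4).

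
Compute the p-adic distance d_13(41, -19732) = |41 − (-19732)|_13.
d_13(41, -19732) = 1/2197

Step 1 — x − y = 41 − (-19732) = 19773. Step 2 — v_13(19773) = 3 (factor: 19773 = (13^3 · 9); the sign does not affect v_p). Step 3 — |x − y|_13 = 13^{-3} = 1/2197.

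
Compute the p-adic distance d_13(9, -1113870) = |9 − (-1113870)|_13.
d_13(9, -1113870) = 1/371293

Step 1 — x − y = 9 − (-1113870) = 1113879. Step 2 — v_13(1113879) = 5 (factor: 1113879 = (13^5 · 3); the sign does not affect v_p). Step 3 — |x − y|_13 = 13^{-5} = 1/371293.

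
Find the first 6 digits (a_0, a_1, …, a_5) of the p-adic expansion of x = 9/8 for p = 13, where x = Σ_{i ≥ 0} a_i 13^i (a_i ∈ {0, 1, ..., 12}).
(a_0, …, a_5) = (6, 11, 4, 11, 4, 11)

v_13(9/8) = 0 (numerator and denominator both coprime to 13), so x ∈ ℤ_13^×. Compute digits iteratively via a_i = x_i mod 13, x_{i+1} = (x_i − a_i)/13, with x_0 = x:
  x_0 = 9/8;  a_0 = 6;  x_1 = (x_0 − 6)/13 = -3/8
  x_1 = -3/8;  a_1 = 11;  x_2 = (x_1 − 11)/13 = -7/8
  x_2 = -7/8;  a_2 = 4;  x_3 = (x_2 − 4)/13 = -3/8
  x_3 = -3/8;  a_3 = 11;  x_4 = (x_3 − 11)/13 = -7/8
  x_4 = -7/8;  a_4 = 4;  x_5 = (x_4 − 4)/13 = -3/8
  x_5 = -3/8;  a_5 = 11;  x_6 = (x_5 − 11)/13 = -7/8
Digits: (6, 11, 4, 11, 4, 11).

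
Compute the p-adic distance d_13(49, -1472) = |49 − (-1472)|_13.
d_13(49, -1472) = 1/169

Step 1 — x − y = 49 − (-1472) = 1521. Step 2 — v_13(1521) = 2 (factor: 1521 = (13^2 · 9); the sign does not affect v_p). Step 3 — |x − y|_13 = 13^{-2} = 1/169.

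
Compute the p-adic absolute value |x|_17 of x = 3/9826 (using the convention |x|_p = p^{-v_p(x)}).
|3/9826|_17 = 4913

Step 1 — compute v_17(x) by factoring powers of 17 out of the numerator and denominator: v_17(3/9826) = -3. Step 2 — apply |x|_p = p^{-v_p(x)} = 17^{3} = 4913.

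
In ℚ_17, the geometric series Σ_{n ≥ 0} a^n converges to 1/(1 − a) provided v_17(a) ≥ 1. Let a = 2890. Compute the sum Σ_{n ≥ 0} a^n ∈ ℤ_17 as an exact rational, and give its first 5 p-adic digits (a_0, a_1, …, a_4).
Σ a^n = 1/(1 − a) = -1/2889;  first 5 digits = (1, 0, 10, 0, 15)

v_17(a) = 2 ≥ 1, so the series converges in ℤ_17 to 1/(1 − a) = 1/(1 − 2890) = -1/2889. Expand this rational in ℤ_17: compute digits iteratively via d_i = x_i mod 17, x_{i+1} = (x_i − d_i)/17. The first 5 digits are (1, 0, 10, 0, 15).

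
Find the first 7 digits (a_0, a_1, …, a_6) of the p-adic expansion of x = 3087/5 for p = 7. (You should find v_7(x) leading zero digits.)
(a_0, …, a_6) = (0, 0, 0, 6, 5, 2, 1)

v_7(3087/5) = 3, so a_0 = ... = a_2 = 0. Factor out: x = 7^3 · u with u = 9/5 a unit in ℤ_7. Expand u iteratively via a_{v+i} = u_i mod 7, u_{i+1} = (u_i − a_{v+i})/7:
  u_0 = 9/5;  a_3 = 6;  u_1 = (u_0 − 6)/7 = -3/5
  u_1 = -3/5;  a_4 = 5;  u_2 = (u_1 − 5)/7 = -4/5
  u_2 = -4/5;  a_5 = 2;  u_3 = (u_2 − 2)/7 = -2/5
  u_3 = -2/5;  a_6 = 1;  u_4 = (u_3 − 1)/7 = -1/5
Digits: (0, 0, 0, 6, 5, 2, 1).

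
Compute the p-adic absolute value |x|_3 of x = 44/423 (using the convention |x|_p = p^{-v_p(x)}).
|44/423|_3 = 9

Step 1 — compute v_3(x) by factoring powers of 3 out of the numerator and denominator: v_3(44/423) = -2. Step 2 — apply |x|_p = p^{-v_p(x)} = 3^{2} = 9.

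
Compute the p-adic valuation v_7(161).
v_7(161) = 1

v_7(n) is the largest exponent k such that 7^k divides n. Factor out: 161 = 7^1 · 23. (Sign doesn't affect v_p.) So v_7(161) = 1.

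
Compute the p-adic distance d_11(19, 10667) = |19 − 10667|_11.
d_11(19, 10667) = 1/1331

Step 1 — x − y = 19 − 10667 = -10648. Step 2 — v_11(-10648) = 3 (factor: -10648 = −(11^3 · 8); the sign does not affect v_p). Step 3 — |x − y|_11 = 11^{-3} = 1/1331.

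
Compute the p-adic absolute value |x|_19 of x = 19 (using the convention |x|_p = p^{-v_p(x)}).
|19|_19 = 1/19

Step 1 — compute v_19(x) by factoring powers of 19 out of the numerator and denominator: v_19(19) = 1. Step 2 — apply |x|_p = p^{-v_p(x)} = 19^{-1} = 1/19.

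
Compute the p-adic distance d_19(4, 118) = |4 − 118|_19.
d_19(4, 118) = 1/19

Step 1 — x − y = 4 − 118 = -114. Step 2 — v_19(-114) = 1 (factor: -114 = −(19^1 · 6); the sign does not affect v_p). Step 3 — |x − y|_19 = 19^{-1} = 1/19.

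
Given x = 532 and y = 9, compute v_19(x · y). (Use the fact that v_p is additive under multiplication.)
v_19(4788) = 1

v_p(x) = 1 (factor: 532 = 19^1 · 28); v_p(y) = 0 (factor: 9 = 19^0 · 9). Additivity: v_p(xy) = v_p(x) + v_p(y) = 1 + 0 = 1. (Direct check: xy = 4788 = 19^1 · (252).)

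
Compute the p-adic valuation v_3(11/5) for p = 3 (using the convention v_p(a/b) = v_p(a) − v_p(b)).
v_3(11/5) = 0

Factor powers of 3 from the numerator and denominator of the reduced fraction: 11 = 3^0 · 11 and 5 = 3^0 · 5. Apply v_p(a/b) = v_p(a) − v_p(b): v_3(11/5) = 0 − 0 = 0.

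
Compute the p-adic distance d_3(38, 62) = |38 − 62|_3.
d_3(38, 62) = 1/3

Step 1 — x − y = 38 − 62 = -24. Step 2 — v_3(-24) = 1 (factor: -24 = −(3^1 · 8); the sign does not affect v_p). Step 3 — |x − y|_3 = 3^{-1} = 1/3.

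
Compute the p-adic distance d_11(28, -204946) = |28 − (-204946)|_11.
d_11(28, -204946) = 1/14641

Step 1 — x − y = 28 − (-204946) = 204974. Step 2 — v_11(204974) = 4 (factor: 204974 = (11^4 · 14); the sign does not affect v_p). Step 3 — |x − y|_11 = 11^{-4} = 1/14641.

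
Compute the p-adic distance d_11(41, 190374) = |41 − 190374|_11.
d_11(41, 190374) = 1/14641

Step 1 — x − y = 41 − 190374 = -190333. Step 2 — v_11(-190333) = 4 (factor: -190333 = −(11^4 · 13); the sign does not affect v_p). Step 3 — |x − y|_11 = 11^{-4} = 1/14641.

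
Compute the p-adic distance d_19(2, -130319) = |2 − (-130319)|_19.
d_19(2, -130319) = 1/130321

Step 1 — x − y = 2 − (-130319) = 130321. Step 2 — v_19(130321) = 4 (factor: 130321 = (19^4 · 1); the sign does not affect v_p). Step 3 — |x − y|_19 = 19^{-4} = 1/130321.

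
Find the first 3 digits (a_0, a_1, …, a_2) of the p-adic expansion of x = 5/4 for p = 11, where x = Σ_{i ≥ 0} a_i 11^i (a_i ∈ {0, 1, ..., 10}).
(a_0, …, a_2) = (4, 8, 2)

v_11(5/4) = 0 (numerator and denominator both coprime to 11), so x ∈ ℤ_11^×. Compute digits iteratively via a_i = x_i mod 11, x_{i+1} = (x_i − a_i)/11, with x_0 = x:
  x_0 = 5/4;  a_0 = 4;  x_1 = (x_0 − 4)/11 = -1/4
  x_1 = -1/4;  a_1 = 8;  x_2 = (x_1 − 8)/11 = -3/4
  x_2 = -3/4;  a_2 = 2;  x_3 = (x_2 − 2)/11 = -1/4
Digits: (4, 8, 2).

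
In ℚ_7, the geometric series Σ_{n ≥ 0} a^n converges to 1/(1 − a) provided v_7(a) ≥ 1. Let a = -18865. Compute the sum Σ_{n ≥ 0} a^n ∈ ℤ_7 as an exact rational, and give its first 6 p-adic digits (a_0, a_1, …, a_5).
Σ a^n = 1/(1 − a) = 1/18866;  first 6 digits = (1, 0, 0, 1, 6, 5)

v_7(a) = 3 ≥ 1, so the series converges in ℤ_7 to 1/(1 − a) = 1/(1 − (-18865)) = 1/18866. Expand this rational in ℤ_7: compute digits iteratively via d_i = x_i mod 7, x_{i+1} = (x_i − d_i)/7. The first 6 digits are (1, 0, 0, 1, 6, 5).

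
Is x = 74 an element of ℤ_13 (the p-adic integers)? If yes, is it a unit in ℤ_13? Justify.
x ∈ ℤ_13^× (unit); v_13(x) = 0

ℤ_13 = {x ∈ ℚ_13 : v_13(x) ≥ 0} and ℤ_13^× = {x ∈ ℤ_13 : v_13(x) = 0}. Here v_13(74) = v_13(num) − v_13(den) = 0; compare against these criteria.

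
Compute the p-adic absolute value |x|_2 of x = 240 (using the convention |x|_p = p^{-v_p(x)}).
|240|_2 = 1/16

Step 1 — compute v_2(x) by factoring powers of 2 out of the numerator and denominator: v_2(240) = 4. Step 2 — apply |x|_p = p^{-v_p(x)} = 2^{-4} = 1/16.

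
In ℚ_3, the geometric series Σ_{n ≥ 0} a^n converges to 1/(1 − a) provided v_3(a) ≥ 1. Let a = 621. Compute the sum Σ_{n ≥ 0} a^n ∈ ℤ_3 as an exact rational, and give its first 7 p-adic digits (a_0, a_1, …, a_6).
Σ a^n = 1/(1 − a) = -1/620;  first 7 digits = (1, 0, 0, 2, 1, 2, 1)

v_3(a) = 3 ≥ 1, so the series converges in ℤ_3 to 1/(1 − a) = 1/(1 − 621) = -1/620. Expand this rational in ℤ_3: compute digits iteratively via d_i = x_i mod 3, x_{i+1} = (x_i − d_i)/3. The first 7 digits are (1, 0, 0, 2, 1, 2, 1).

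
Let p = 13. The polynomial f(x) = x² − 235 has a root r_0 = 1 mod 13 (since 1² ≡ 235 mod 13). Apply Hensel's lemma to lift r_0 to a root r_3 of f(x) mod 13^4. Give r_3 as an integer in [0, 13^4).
r_3 = 22933 (mod 28561)

Hensel's recurrence: r_{i+1} = r_i − f(r_i)·(f′(r_i))^{-1} mod 13^{i+2}, with f′(x) = 2x. Iterate:
  r_0 = 1 (mod 13)
  r_1 = 118 (mod 169)
  r_2 = 963 (mod 2197)
  r_3 = 22933 (mod 28561)
Final: r_3 = 22933, and one checks f(r_3) ≡ 0 mod 13^4.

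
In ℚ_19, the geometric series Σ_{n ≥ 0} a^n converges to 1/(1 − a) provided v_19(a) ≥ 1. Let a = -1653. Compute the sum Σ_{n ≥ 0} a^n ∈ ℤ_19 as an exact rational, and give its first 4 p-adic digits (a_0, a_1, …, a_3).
Σ a^n = 1/(1 − a) = 1/1654;  first 4 digits = (1, 8, 2, 17)

v_19(a) = 1 ≥ 1, so the series converges in ℤ_19 to 1/(1 − a) = 1/(1 − (-1653)) = 1/1654. Expand this rational in ℤ_19: compute digits iteratively via d_i = x_i mod 19, x_{i+1} = (x_i − d_i)/19. The first 4 digits are (1, 8, 2, 17).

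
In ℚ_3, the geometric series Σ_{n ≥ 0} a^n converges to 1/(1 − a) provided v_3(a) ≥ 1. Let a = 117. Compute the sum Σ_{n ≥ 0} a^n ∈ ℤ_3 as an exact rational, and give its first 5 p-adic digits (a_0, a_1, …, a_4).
Σ a^n = 1/(1 − a) = -1/116;  first 5 digits = (1, 0, 1, 1, 2)

v_3(a) = 2 ≥ 1, so the series converges in ℤ_3 to 1/(1 − a) = 1/(1 − 117) = -1/116. Expand this rational in ℤ_3: compute digits iteratively via d_i = x_i mod 3, x_{i+1} = (x_i − d_i)/3. The first 5 digits are (1, 0, 1, 1, 2).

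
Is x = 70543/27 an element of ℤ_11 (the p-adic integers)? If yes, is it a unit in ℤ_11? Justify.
x ∈ ℤ_11 but not a unit; v_11(x) = 3 > 0

ℤ_11 = {x ∈ ℚ_11 : v_11(x) ≥ 0} and ℤ_11^× = {x ∈ ℤ_11 : v_11(x) = 0}. Here v_11(70543/27) = v_11(num) − v_11(den) = 3; compare against these criteria.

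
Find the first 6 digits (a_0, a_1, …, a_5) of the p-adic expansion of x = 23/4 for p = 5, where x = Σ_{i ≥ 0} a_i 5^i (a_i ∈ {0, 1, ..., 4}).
(a_0, …, a_5) = (2, 2, 1, 1, 1, 1)

v_5(23/4) = 0 (numerator and denominator both coprime to 5), so x ∈ ℤ_5^×. Compute digits iteratively via a_i = x_i mod 5, x_{i+1} = (x_i − a_i)/5, with x_0 = x:
  x_0 = 23/4;  a_0 = 2;  x_1 = (x_0 − 2)/5 = 3/4
  x_1 = 3/4;  a_1 = 2;  x_2 = (x_1 − 2)/5 = -1/4
  x_2 = -1/4;  a_2 = 1;  x_3 = (x_2 − 1)/5 = -1/4
  x_3 = -1/4;  a_3 = 1;  x_4 = (x_3 − 1)/5 = -1/4
  x_4 = -1/4;  a_4 = 1;  x_5 = (x_4 − 1)/5 = -1/4
  x_5 = -1/4;  a_5 = 1;  x_6 = (x_5 − 1)/5 = -1/4
Digits: (2, 2, 1, 1, 1, 1).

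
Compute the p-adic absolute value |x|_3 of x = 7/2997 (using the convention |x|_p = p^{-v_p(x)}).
|7/2997|_3 = 81

Step 1 — compute v_3(x) by factoring powers of 3 out of the numerator and denominator: v_3(7/2997) = -4. Step 2 — apply |x|_p = p^{-v_p(x)} = 3^{4} = 81.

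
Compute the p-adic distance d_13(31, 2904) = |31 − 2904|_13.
d_13(31, 2904) = 1/169

Step 1 — x − y = 31 − 2904 = -2873. Step 2 — v_13(-2873) = 2 (factor: -2873 = −(13^2 · 17); the sign does not affect v_p). Step 3 — |x − y|_13 = 13^{-2} = 1/169.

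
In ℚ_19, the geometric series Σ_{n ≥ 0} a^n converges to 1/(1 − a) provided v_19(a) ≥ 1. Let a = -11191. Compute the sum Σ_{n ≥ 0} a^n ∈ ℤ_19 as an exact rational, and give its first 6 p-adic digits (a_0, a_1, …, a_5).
Σ a^n = 1/(1 − a) = 1/11192;  first 6 digits = (1, 0, 7, 17, 10, 12)

v_19(a) = 2 ≥ 1, so the series converges in ℤ_19 to 1/(1 − a) = 1/(1 − (-11191)) = 1/11192. Expand this rational in ℤ_19: compute digits iteratively via d_i = x_i mod 19, x_{i+1} = (x_i − d_i)/19. The first 6 digits are (1, 0, 7, 17, 10, 12).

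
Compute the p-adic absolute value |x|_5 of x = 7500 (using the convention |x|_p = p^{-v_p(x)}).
|7500|_5 = 1/625

Step 1 — compute v_5(x) by factoring powers of 5 out of the numerator and denominator: v_5(7500) = 4. Step 2 — apply |x|_p = p^{-v_p(x)} = 5^{-4} = 1/625.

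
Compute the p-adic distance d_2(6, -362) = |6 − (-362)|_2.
d_2(6, -362) = 1/16

Step 1 — x − y = 6 − (-362) = 368. Step 2 — v_2(368) = 4 (factor: 368 = (2^4 · 23); the sign does not affect v_p). Step 3 — |x − y|_2 = 2^{-4} = 1/16.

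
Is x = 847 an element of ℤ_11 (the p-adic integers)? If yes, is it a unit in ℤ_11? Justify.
x ∈ ℤ_11 but not a unit; v_11(x) = 2 > 0

ℤ_11 = {x ∈ ℚ_11 : v_11(x) ≥ 0} and ℤ_11^× = {x ∈ ℤ_11 : v_11(x) = 0}. Here v_11(847) = v_11(num) − v_11(den) = 2; compare against these criteria.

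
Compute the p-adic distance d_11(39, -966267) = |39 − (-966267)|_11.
d_11(39, -966267) = 1/161051

Step 1 — x − y = 39 − (-966267) = 966306. Step 2 — v_11(966306) = 5 (factor: 966306 = (11^5 · 6); the sign does not affect v_p). Step 3 — |x − y|_11 = 11^{-5} = 1/161051.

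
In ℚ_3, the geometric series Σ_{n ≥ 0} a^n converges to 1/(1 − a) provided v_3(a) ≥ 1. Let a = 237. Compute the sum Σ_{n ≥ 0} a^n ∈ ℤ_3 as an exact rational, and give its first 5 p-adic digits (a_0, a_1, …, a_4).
Σ a^n = 1/(1 − a) = -1/236;  first 5 digits = (1, 1, 0, 2, 1)

v_3(a) = 1 ≥ 1, so the series converges in ℤ_3 to 1/(1 − a) = 1/(1 − 237) = -1/236. Expand this rational in ℤ_3: compute digits iteratively via d_i = x_i mod 3, x_{i+1} = (x_i − d_i)/3. The first 5 digits are (1, 1, 0, 2, 1).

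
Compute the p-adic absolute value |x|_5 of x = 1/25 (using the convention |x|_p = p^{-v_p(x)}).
|1/25|_5 = 25

Step 1 — compute v_5(x) by factoring powers of 5 out of the numerator and denominator: v_5(1/25) = -2. Step 2 — apply |x|_p = p^{-v_p(x)} = 5^{2} = 25.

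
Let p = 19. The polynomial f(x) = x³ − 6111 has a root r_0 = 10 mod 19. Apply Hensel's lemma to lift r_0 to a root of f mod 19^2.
r_1 = 86 (mod 361)

Hensel: r_{i+1} = r_i − f(r_i)/f′(r_i) mod 19^{i+2}, where f′(x) = 3x². Iterate:
  r_0 = 10 (mod 19)
  r_1 = 86 (mod 361)
Final: r = 86 with f(r) ≡ 0 mod 19^2.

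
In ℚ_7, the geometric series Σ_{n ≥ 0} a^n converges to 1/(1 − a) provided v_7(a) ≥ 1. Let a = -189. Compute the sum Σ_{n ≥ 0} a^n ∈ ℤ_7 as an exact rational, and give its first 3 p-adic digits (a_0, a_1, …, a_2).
Σ a^n = 1/(1 − a) = 1/190;  first 3 digits = (1, 1, 4)

v_7(a) = 1 ≥ 1, so the series converges in ℤ_7 to 1/(1 − a) = 1/(1 − (-189)) = 1/190. Expand this rational in ℤ_7: compute digits iteratively via d_i = x_i mod 7, x_{i+1} = (x_i − d_i)/7. The first 3 digits are (1, 1, 4).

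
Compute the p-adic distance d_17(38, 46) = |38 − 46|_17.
d_17(38, 46) = 1

Step 1 — x − y = 38 − 46 = -8. Step 2 — v_17(-8) = 0 (factor: -8 = −(17^0 · 8); the sign does not affect v_p). Step 3 — |x − y|_17 = 17^{0} = 1.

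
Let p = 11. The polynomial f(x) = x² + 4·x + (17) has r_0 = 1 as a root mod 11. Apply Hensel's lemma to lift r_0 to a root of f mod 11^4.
r_3 = 8548 (mod 14641)

Hensel: r_{i+1} = r_i − f(r_i)·(f′(r_i))^{-1} mod 11^{i+2}, f′(x) = 2x + 4. Iterate:
  r_0 = 1 (mod 11)
  r_1 = 78 (mod 121)
  r_2 = 562 (mod 1331)
  r_3 = 8548 (mod 14641)
Final: r = 8548 satisfies f(r) ≡ 0 mod 11^4.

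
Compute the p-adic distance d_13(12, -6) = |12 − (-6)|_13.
d_13(12, -6) = 1

Step 1 — x − y = 12 − (-6) = 18. Step 2 — v_13(18) = 0 (factor: 18 = (13^0 · 18); the sign does not affect v_p). Step 3 — |x − y|_13 = 13^{0} = 1.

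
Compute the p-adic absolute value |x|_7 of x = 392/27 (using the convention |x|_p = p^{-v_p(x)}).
|392/27|_7 = 1/49

Step 1 — compute v_7(x) by factoring powers of 7 out of the numerator and denominator: v_7(392/27) = 2. Step 2 — apply |x|_p = p^{-v_p(x)} = 7^{-2} = 1/49.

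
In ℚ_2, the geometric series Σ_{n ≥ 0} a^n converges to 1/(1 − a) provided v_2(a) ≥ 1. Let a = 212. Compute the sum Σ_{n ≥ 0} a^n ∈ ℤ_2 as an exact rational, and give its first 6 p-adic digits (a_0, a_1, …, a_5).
Σ a^n = 1/(1 − a) = -1/211;  first 6 digits = (1, 0, 1, 0, 0, 1)

v_2(a) = 2 ≥ 1, so the series converges in ℤ_2 to 1/(1 − a) = 1/(1 − 212) = -1/211. Expand this rational in ℤ_2: compute digits iteratively via d_i = x_i mod 2, x_{i+1} = (x_i − d_i)/2. The first 6 digits are (1, 0, 1, 0, 0, 1).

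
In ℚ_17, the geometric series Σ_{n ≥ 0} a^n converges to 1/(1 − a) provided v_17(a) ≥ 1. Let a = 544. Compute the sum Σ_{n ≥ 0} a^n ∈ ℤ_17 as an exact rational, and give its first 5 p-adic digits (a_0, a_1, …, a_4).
Σ a^n = 1/(1 − a) = -1/543;  first 5 digits = (1, 15, 5, 1, 9)

v_17(a) = 1 ≥ 1, so the series converges in ℤ_17 to 1/(1 − a) = 1/(1 − 544) = -1/543. Expand this rational in ℤ_17: compute digits iteratively via d_i = x_i mod 17, x_{i+1} = (x_i − d_i)/17. The first 5 digits are (1, 15, 5, 1, 9).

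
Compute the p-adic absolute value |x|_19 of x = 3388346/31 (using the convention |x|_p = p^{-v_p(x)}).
|3388346/31|_19 = 1/130321

Step 1 — compute v_19(x) by factoring powers of 19 out of the numerator and denominator: v_19(3388346/31) = 4. Step 2 — apply |x|_p = p^{-v_p(x)} = 19^{-4} = 1/130321.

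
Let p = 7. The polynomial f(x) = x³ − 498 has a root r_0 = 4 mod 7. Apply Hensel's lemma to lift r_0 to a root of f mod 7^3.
r_2 = 158 (mod 343)

Hensel: r_{i+1} = r_i − f(r_i)/f′(r_i) mod 7^{i+2}, where f′(x) = 3x². Iterate:
  r_0 = 4 (mod 7)
  r_1 = 11 (mod 49)
  r_2 = 158 (mod 343)
Final: r = 158 with f(r) ≡ 0 mod 7^3.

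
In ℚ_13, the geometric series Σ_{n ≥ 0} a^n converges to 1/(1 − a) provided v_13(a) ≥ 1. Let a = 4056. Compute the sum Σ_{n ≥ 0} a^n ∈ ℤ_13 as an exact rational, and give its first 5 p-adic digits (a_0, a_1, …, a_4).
Σ a^n = 1/(1 − a) = -1/4055;  first 5 digits = (1, 0, 11, 1, 4)

v_13(a) = 2 ≥ 1, so the series converges in ℤ_13 to 1/(1 − a) = 1/(1 − 4056) = -1/4055. Expand this rational in ℤ_13: compute digits iteratively via d_i = x_i mod 13, x_{i+1} = (x_i − d_i)/13. The first 5 digits are (1, 0, 11, 1, 4).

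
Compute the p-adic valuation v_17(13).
v_17(13) = 0

v_17(n) is the largest exponent k such that 17^k divides n. Factor out: 13 = 17^0 · 13. (Sign doesn't affect v_p.) So v_17(13) = 0.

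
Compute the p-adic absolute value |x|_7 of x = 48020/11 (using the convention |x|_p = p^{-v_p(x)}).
|48020/11|_7 = 1/2401

Step 1 — compute v_7(x) by factoring powers of 7 out of the numerator and denominator: v_7(48020/11) = 4. Step 2 — apply |x|_p = p^{-v_p(x)} = 7^{-4} = 1/2401.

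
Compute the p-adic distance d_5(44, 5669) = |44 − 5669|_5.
d_5(44, 5669) = 1/625

Step 1 — x − y = 44 − 5669 = -5625. Step 2 — v_5(-5625) = 4 (factor: -5625 = −(5^4 · 9); the sign does not affect v_p). Step 3 — |x − y|_5 = 5^{-4} = 1/625.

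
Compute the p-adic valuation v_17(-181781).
v_17(-181781) = 3

v_17(n) is the largest exponent k such that 17^k divides n. Factor out: -181781 = -17^3 · 37. (Sign doesn't affect v_p.) So v_17(-181781) = 3.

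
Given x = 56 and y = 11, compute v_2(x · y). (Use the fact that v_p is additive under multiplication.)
v_2(616) = 3

v_p(x) = 3 (factor: 56 = 2^3 · 7); v_p(y) = 0 (factor: 11 = 2^0 · 11). Additivity: v_p(xy) = v_p(x) + v_p(y) = 3 + 0 = 3. (Direct check: xy = 616 = 2^3 · (77).)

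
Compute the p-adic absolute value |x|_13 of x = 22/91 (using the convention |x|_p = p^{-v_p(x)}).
|22/91|_13 = 13

Step 1 — compute v_13(x) by factoring powers of 13 out of the numerator and denominator: v_13(22/91) = -1. Step 2 — apply |x|_p = p^{-v_p(x)} = 13^{1} = 13.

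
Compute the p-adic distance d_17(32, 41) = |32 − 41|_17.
d_17(32, 41) = 1

Step 1 — x − y = 32 − 41 = -9. Step 2 — v_17(-9) = 0 (factor: -9 = −(17^0 · 9); the sign does not affect v_p). Step 3 — |x − y|_17 = 17^{0} = 1.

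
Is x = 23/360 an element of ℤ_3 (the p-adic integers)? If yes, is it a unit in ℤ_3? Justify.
x ∉ ℤ_3 (v_3(x) = -2 < 0)

ℤ_3 = {x ∈ ℚ_3 : v_3(x) ≥ 0} and ℤ_3^× = {x ∈ ℤ_3 : v_3(x) = 0}. Here v_3(23/360) = v_3(num) − v_3(den) = -2; compare against these criteria.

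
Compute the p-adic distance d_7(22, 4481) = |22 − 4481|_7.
d_7(22, 4481) = 1/343

Step 1 — x − y = 22 − 4481 = -4459. Step 2 — v_7(-4459) = 3 (factor: -4459 = −(7^3 · 13); the sign does not affect v_p). Step 3 — |x − y|_7 = 7^{-3} = 1/343.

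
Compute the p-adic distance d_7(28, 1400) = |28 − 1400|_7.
d_7(28, 1400) = 1/343

Step 1 — x − y = 28 − 1400 = -1372. Step 2 — v_7(-1372) = 3 (factor: -1372 = −(7^3 · 4); the sign does not affect v_p). Step 3 — |x − y|_7 = 7^{-3} = 1/343.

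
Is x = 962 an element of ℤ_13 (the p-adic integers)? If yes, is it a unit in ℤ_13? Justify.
x ∈ ℤ_13 but not a unit; v_13(x) = 1 > 0

ℤ_13 = {x ∈ ℚ_13 : v_13(x) ≥ 0} and ℤ_13^× = {x ∈ ℤ_13 : v_13(x) = 0}. Here v_13(962) = v_13(num) − v_13(den) = 1; compare against these criteria.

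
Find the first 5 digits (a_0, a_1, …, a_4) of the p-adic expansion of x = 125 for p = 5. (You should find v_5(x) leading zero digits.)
(a_0, …, a_4) = (0, 0, 0, 1, 0)

v_5(125) = 3, so a_0 = ... = a_2 = 0. Factor out: x = 5^3 · u with u = 1 a unit in ℤ_5. Expand u iteratively via a_{v+i} = u_i mod 5, u_{i+1} = (u_i − a_{v+i})/5:
  u_0 = 1;  a_3 = 1;  u_1 = (u_0 − 1)/5 = 0
  u_1 = 0;  a_4 = 0;  u_2 = (u_1 − 0)/5 = 0
Digits: (0, 0, 0, 1, 0).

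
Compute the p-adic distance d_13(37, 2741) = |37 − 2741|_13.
d_13(37, 2741) = 1/169

Step 1 — x − y = 37 − 2741 = -2704. Step 2 — v_13(-2704) = 2 (factor: -2704 = −(13^2 · 16); the sign does not affect v_p). Step 3 — |x − y|_13 = 13^{-2} = 1/169.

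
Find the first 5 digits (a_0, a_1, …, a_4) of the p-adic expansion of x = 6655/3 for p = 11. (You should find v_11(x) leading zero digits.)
(a_0, …, a_4) = (0, 0, 0, 9, 3)

v_11(6655/3) = 3, so a_0 = ... = a_2 = 0. Factor out: x = 11^3 · u with u = 5/3 a unit in ℤ_11. Expand u iteratively via a_{v+i} = u_i mod 11, u_{i+1} = (u_i − a_{v+i})/11:
  u_0 = 5/3;  a_3 = 9;  u_1 = (u_0 − 9)/11 = -2/3
  u_1 = -2/3;  a_4 = 3;  u_2 = (u_1 − 3)/11 = -1/3
Digits: (0, 0, 0, 9, 3).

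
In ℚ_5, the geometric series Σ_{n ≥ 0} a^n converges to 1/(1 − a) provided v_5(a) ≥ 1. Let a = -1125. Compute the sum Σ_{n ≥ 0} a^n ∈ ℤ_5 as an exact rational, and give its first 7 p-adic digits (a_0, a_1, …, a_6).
Σ a^n = 1/(1 − a) = 1/1126;  first 7 digits = (1, 0, 0, 1, 3, 4, 0)

v_5(a) = 3 ≥ 1, so the series converges in ℤ_5 to 1/(1 − a) = 1/(1 − (-1125)) = 1/1126. Expand this rational in ℤ_5: compute digits iteratively via d_i = x_i mod 5, x_{i+1} = (x_i − d_i)/5. The first 7 digits are (1, 0, 0, 1, 3, 4, 0).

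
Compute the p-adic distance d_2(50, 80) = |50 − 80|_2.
d_2(50, 80) = 1/2

Step 1 — x − y = 50 − 80 = -30. Step 2 — v_2(-30) = 1 (factor: -30 = −(2^1 · 15); the sign does not affect v_p). Step 3 — |x − y|_2 = 2^{-1} = 1/2.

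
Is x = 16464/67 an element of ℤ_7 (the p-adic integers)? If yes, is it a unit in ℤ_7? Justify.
x ∈ ℤ_7 but not a unit; v_7(x) = 3 > 0

ℤ_7 = {x ∈ ℚ_7 : v_7(x) ≥ 0} and ℤ_7^× = {x ∈ ℤ_7 : v_7(x) = 0}. Here v_7(16464/67) = v_7(num) − v_7(den) = 3; compare against these criteria.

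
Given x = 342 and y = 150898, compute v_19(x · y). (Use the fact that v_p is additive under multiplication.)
v_19(51607116) = 4

v_p(x) = 1 (factor: 342 = 19^1 · 18); v_p(y) = 3 (factor: 150898 = 19^3 · 22). Additivity: v_p(xy) = v_p(x) + v_p(y) = 1 + 3 = 4. (Direct check: xy = 51607116 = 19^4 · (396).)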